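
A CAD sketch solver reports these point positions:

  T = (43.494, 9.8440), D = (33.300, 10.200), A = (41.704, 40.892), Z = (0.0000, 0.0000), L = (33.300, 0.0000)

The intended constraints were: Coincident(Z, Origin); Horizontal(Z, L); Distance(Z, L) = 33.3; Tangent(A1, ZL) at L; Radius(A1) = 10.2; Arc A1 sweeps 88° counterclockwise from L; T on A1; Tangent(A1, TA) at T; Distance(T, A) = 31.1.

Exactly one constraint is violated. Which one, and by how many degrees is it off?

Tangent(A1, TA) at T — off by 5.30°.

Z = (0.00, 0.00) ✓; Z.y = 0.00, L.y = 0.00 ✓; |ZL| = 33.30 ✓; ∠(DL, LZ) = 90.00° ✓; |DL| = 10.20 ✓; bearing(D→T) − bearing(D→L) = 88.00° ✓; |DT| = 10.20 ✓; ∠(DT, TA) = 84.70° ✗; |TA| = 31.10 ✓.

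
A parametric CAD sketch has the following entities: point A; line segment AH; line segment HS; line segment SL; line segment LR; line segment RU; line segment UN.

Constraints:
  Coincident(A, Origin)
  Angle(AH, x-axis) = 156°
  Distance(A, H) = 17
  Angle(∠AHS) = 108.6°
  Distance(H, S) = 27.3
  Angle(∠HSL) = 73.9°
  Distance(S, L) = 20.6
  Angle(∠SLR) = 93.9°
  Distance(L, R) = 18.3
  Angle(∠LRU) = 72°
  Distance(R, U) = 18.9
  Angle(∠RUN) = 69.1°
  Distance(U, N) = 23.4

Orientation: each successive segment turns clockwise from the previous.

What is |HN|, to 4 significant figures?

33.10

A is at the origin; AH runs at 156.0° with length 17.0, so H = (-15.53, 6.915). ∠AHS = 108.6° gives HS at 84.60° from the x-axis; with |HS| = 27.3, S = (-12.96, 34.09). ∠HSL = 73.9° gives SL at -21.50° from the x-axis; with |SL| = 20.6, L = (6.205, 26.54). ∠SLR = 93.9° gives LR at -107.6° from the x-axis; with |LR| = 18.3, R = (0.6721, 9.100). ∠LRU = 72.0° gives RU at 144.4° from the x-axis; with |RU| = 18.9, U = (-14.70, 20.10). ∠RUN = 69.1° gives UN at 33.50° from the x-axis; with |UN| = 23.4, N = (4.817, 33.02). Then |HN| = |N − H| = 33.10.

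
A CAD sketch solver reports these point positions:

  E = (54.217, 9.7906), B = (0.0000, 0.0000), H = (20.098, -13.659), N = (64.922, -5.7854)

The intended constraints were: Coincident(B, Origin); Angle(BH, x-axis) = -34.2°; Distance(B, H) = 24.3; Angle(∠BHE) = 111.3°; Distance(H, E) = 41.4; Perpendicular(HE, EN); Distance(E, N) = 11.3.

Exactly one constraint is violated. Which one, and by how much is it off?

Distance(E, N) = 11.3 — off by 7.60.

B = (0.00, 0.00) ✓; BH at -34.20° ✓; |BH| = 24.30 ✓; ∠BHE = 111.3° ✓; |HE| = 41.40 ✓; ∠(HE, EN) = 90.00° ✓; |EN| = 18.90 ✗.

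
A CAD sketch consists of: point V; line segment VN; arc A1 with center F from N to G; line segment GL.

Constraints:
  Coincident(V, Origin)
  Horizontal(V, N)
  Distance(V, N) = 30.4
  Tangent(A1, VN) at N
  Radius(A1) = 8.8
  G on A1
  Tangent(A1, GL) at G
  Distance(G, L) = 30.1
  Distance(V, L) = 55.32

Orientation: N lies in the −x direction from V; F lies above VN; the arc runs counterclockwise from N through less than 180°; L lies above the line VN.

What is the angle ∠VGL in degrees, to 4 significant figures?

153.5°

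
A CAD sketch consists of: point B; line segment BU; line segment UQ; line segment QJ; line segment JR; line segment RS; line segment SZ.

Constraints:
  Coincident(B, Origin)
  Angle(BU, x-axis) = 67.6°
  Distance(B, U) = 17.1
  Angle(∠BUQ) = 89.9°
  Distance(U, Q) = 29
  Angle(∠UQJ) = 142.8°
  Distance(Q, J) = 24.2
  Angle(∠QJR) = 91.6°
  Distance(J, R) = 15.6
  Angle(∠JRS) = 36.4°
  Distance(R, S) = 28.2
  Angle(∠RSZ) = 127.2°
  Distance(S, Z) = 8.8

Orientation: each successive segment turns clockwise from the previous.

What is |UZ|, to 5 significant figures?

46.167

∠JRS = 36.4° gives RS at 68.300° from the x-axis; with |RS| = 28.2, S = (42.701, 1.7756). ∠RSZ = 127.2° gives SZ at 15.500° from the x-axis; with |SZ| = 8.8, Z = (51.181, 4.1273). Then |UZ| = |Z − U| = 46.167.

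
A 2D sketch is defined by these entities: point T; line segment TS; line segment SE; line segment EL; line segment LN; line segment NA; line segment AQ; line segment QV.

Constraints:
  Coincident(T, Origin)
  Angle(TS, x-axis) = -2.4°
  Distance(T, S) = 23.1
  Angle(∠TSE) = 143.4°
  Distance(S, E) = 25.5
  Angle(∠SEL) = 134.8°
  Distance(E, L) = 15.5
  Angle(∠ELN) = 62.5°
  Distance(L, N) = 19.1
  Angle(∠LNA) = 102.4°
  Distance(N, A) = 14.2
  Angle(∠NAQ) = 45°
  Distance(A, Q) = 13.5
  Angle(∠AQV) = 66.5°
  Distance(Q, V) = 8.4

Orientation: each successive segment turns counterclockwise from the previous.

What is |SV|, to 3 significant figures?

23.8

∠NAQ = 45.0° gives AQ at 49.5° from the x-axis; with |AQ| = 13.5, Q = (38.6, 19.2). ∠AQV = 66.5° gives QV at 163° from the x-axis; with |QV| = 8.4, V = (30.6, 21.6). Then |SV| = |V − S| = 23.8.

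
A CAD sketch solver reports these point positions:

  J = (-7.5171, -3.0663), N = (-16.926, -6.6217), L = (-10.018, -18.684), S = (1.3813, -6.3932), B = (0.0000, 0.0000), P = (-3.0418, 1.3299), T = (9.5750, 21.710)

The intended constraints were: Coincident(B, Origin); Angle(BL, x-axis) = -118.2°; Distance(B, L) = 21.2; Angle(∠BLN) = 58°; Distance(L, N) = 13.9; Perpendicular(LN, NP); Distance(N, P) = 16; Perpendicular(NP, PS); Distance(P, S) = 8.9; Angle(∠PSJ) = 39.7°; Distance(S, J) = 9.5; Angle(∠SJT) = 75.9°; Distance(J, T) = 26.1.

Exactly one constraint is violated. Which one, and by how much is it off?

Distance(J, T) = 26.1 — off by 4.00.

B = (0.00, 0.00) ✓; BL at -118.2° ✓; |BL| = 21.20 ✓; ∠BLN = 58.00° ✓; |LN| = 13.90 ✓; ∠(LN, NP) = 90.00° ✓; |NP| = 16.00 ✓; ∠(NP, PS) = 90.00° ✓; |PS| = 8.900 ✓; ∠PSJ = 39.70° ✓; |SJ| = 9.500 ✓; ∠SJT = 75.90° ✓; |JT| = 30.10 ✗.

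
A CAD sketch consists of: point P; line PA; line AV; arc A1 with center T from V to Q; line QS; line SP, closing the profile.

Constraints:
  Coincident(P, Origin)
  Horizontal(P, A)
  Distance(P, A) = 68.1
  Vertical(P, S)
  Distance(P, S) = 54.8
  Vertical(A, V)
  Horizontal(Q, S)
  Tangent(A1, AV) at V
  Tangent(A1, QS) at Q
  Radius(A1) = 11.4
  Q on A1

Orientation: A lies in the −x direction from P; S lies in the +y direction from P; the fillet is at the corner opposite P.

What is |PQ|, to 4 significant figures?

78.85

P is at the origin; PA is horizontal with |PA| = 68.1 and A on the −x side, so A = (-68.10, 0.000). PS is vertical with |PS| = 54.8 and S on the +y side, so S = (0.000, 54.80). The virtual corner opposite P is at (-68.10, 54.80). Tangency of A1 to AV means the radius TV is perpendicular to AV and since A1 is tangent to QS there, TQ ⟂ QS, with radius 11.4, so the center T sits 11.4 in from both sides at T = (-56.70, 43.40). That places the tangent points at V = (-68.10, 43.40) on AV and Q = (-56.70, 54.80) on QS. Then |PQ| = |Q − P| = 78.85.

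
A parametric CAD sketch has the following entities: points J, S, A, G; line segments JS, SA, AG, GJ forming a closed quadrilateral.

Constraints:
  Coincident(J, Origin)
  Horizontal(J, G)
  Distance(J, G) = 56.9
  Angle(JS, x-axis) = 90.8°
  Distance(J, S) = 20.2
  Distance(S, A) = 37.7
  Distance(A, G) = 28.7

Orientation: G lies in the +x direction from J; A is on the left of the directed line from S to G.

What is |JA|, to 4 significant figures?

42.93

Checks: JS at 90.80° ✓; |SA| = 37.70 ✓; |AG| = 28.70 ✓.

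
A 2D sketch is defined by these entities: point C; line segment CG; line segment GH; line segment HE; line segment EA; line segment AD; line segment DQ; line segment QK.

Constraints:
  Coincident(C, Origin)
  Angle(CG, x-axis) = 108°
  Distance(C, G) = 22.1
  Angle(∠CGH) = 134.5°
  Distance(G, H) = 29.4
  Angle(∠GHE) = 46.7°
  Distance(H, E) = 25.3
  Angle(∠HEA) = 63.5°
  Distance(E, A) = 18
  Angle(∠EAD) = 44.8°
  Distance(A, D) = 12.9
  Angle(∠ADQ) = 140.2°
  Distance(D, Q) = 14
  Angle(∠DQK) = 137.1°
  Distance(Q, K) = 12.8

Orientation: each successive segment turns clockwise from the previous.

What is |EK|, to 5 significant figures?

15.396

∠ADQ = 140.2° gives DQ at -2.3000° from the x-axis; with |DQ| = 14.0, Q = (21.435, 32.782). ∠DQK = 137.1° gives QK at -45.200° from the x-axis; with |QK| = 12.8, K = (30.455, 23.700). Then |EK| = |K − E| = 15.396.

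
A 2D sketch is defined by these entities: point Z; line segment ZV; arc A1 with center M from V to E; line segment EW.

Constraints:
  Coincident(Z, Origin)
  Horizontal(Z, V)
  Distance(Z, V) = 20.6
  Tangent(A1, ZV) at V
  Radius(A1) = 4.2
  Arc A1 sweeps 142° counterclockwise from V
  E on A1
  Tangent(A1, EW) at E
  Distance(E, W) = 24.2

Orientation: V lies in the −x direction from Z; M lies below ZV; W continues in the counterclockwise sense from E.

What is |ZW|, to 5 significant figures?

22.784

Z is at the origin; ZV is horizontal with |ZV| = 20.6 and V on the −x side, so V = (-20.600, 0.0000). Since A1 is tangent to ZV there, MV ⟂ ZV, so M = V + (0, -4.2) = (-20.600, -4.2000). On A1, V sits at bearing 90° from M; a 142° counterclockwise sweep puts E at bearing 232°, so E = M + 4.2·(cos 232°, sin 232°) = (-23.186, -7.5096). Tangency of A1 to EW means the radius ME is perpendicular to EW, so EW runs along (−sin 232°, cos 232°); with |EW| = 24.2, W = (-4.1159, -22.409). Then |ZW| = |W − Z| = 22.784.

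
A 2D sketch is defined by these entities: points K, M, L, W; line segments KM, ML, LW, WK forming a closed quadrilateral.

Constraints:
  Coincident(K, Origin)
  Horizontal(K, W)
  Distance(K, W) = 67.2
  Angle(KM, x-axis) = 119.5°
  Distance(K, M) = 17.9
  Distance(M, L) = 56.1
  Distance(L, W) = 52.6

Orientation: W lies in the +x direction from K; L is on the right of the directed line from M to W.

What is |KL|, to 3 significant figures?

38.4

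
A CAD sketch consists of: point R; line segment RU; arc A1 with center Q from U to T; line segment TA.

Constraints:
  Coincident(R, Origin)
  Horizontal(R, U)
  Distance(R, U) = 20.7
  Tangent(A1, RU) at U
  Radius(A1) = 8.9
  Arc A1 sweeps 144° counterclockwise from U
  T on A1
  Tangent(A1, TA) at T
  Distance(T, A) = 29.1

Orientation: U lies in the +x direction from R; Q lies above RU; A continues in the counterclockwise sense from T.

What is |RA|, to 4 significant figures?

33.29

R is at the origin; R and U share the same y with |RU| = 20.7 and U on the +x side, so U = (20.70, 0.000). Since A1 is tangent to RU there, QU ⟂ RU, so Q = U + (0, 8.9) = (20.70, 8.900). On A1, U sits at bearing -90° from Q; a 144° counterclockwise sweep puts T at bearing 54°, so T = Q + 8.9·(cos 54°, sin 54°) = (25.93, 16.10). The tangent condition forces QT to be normal to TA, so TA runs along (−sin 54°, cos 54°); with |TA| = 29.1, A = (2.389, 33.20). Then |RA| = |A − R| = 33.29.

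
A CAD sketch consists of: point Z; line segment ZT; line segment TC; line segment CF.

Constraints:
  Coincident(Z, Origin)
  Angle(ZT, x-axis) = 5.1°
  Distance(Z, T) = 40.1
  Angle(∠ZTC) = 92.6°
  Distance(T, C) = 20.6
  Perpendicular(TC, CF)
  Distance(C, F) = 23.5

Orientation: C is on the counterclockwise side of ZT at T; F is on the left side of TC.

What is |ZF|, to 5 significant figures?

27.871

Z is at the origin; ZT runs at 5.1° with length 40.1, so T = 40.1·(cos 5.1°, sin 5.1°) = (39.941, 3.5647). ∠ZTC = 92.6°, so TC runs at 5.1° + (180° − 92.6°) = 92.500° from the x-axis; with |TC| = 20.6, C = T + 20.6·(cos 92.500°, sin 92.500°) = (39.043, 24.145). The perpendicularity gives CF at right angles to TC; with |CF| = 23.5 on the left of TC, F = C + 23.5·(-0.99905, -0.043619) = (15.565, 23.120). Then |ZF| = |F − Z| = 27.871.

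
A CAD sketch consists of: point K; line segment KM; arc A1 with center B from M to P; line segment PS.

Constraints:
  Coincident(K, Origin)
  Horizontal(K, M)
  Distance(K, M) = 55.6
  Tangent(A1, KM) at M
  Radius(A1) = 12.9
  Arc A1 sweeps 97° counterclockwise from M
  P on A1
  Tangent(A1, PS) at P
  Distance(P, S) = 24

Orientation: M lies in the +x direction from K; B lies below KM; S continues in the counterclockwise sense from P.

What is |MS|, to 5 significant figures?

39.547

K is at the origin; K and M share the same y with |KM| = 55.6 and M on the +x side, so M = (55.600, 0.0000). Since A1 is tangent to KM there, BM ⟂ KM, so B = M + (0, -12.9) = (55.600, -12.900). On A1, M sits at bearing 90° from B; a 97° counterclockwise sweep puts P at bearing 187°, so P = B + 12.9·(cos 187°, sin 187°) = (42.796, -14.472). The tangent condition forces BP to be normal to PS, so PS runs along (−sin 187°, cos 187°); with |PS| = 24.0, S = (45.721, -38.293). Then |MS| = |S − M| = 39.547.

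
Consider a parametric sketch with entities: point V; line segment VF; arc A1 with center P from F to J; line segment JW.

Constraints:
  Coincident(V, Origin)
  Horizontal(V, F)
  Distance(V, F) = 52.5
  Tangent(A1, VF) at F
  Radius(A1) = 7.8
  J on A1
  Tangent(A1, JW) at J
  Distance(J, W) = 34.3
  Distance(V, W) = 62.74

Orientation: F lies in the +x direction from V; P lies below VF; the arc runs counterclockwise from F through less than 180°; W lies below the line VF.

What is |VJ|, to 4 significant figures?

45.44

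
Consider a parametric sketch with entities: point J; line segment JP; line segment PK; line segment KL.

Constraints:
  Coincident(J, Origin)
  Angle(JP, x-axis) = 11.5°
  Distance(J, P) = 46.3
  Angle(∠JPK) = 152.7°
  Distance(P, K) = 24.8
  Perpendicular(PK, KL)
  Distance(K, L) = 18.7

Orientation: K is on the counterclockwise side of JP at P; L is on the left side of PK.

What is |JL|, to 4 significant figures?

65.99

J is at the origin; JP runs at 11.5° with length 46.3, so P = 46.3·(cos 11.5°, sin 11.5°) = (45.37, 9.231). ∠JPK = 152.7°, so PK runs at 11.5° + (180° − 152.7°) = 38.80° from the x-axis; with |PK| = 24.8, K = P + 24.8·(cos 38.80°, sin 38.80°) = (64.70, 24.77). PK is perpendicular to KL; with |KL| = 18.7 on the left of PK, L = K + 18.7·(-0.6266, 0.7793) = (52.98, 39.34). Then |JL| = |L − J| = 65.99.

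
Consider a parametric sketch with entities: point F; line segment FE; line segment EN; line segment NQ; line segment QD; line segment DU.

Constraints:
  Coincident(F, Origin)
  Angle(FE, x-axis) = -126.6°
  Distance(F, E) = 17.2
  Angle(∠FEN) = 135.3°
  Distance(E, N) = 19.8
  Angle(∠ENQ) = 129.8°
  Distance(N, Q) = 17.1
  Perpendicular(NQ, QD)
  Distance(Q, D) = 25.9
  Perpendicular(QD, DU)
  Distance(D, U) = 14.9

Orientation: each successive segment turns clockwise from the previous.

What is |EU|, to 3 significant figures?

18.3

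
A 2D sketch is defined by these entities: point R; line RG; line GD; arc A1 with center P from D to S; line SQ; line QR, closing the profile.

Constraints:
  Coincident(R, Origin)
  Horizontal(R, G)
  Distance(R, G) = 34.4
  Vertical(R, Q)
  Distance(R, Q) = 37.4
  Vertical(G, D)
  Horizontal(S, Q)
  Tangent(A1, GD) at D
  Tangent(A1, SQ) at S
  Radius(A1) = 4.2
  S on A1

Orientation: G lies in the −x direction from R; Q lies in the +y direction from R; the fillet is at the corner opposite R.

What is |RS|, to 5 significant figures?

48.071

R is at the origin; R and G share the same y with |RG| = 34.4 and G on the −x side, so G = (-34.400, 0.0000). R and Q share the same x with |RQ| = 37.4 and Q on the +y side, so Q = (0.0000, 37.400). The virtual corner opposite R is at (-34.400, 37.400). Since A1 is tangent to GD there, PD ⟂ GD and tangency of A1 to SQ means the radius PS is perpendicular to SQ, with radius 4.2, so the center P sits 4.2 in from both sides at P = (-30.200, 33.200). That places the tangent points at D = (-34.400, 33.200) on GD and S = (-30.200, 37.400) on SQ. Then |RS| = |S − R| = 48.071.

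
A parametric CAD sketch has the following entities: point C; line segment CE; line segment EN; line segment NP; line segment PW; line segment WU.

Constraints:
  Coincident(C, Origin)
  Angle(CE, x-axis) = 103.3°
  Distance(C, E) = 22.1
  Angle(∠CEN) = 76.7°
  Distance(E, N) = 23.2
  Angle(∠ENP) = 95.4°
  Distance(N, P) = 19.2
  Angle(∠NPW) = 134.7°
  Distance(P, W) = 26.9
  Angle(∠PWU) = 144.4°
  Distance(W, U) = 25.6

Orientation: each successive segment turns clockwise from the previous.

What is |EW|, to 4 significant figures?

40.50

C is at the origin; CE runs at 103.3° with length 22.1, so E = (-5.084, 21.51). ∠CEN = 76.7° gives EN at 0.000° from the x-axis; with |EN| = 23.2, N = (18.12, 21.51). ∠ENP = 95.4° gives NP at -84.60° from the x-axis; with |NP| = 19.2, P = (19.92, 2.392). ∠NPW = 134.7° gives PW at -129.9° from the x-axis; with |PW| = 26.9, W = (2.668, -18.24). Then |EW| = |W − E| = 40.50.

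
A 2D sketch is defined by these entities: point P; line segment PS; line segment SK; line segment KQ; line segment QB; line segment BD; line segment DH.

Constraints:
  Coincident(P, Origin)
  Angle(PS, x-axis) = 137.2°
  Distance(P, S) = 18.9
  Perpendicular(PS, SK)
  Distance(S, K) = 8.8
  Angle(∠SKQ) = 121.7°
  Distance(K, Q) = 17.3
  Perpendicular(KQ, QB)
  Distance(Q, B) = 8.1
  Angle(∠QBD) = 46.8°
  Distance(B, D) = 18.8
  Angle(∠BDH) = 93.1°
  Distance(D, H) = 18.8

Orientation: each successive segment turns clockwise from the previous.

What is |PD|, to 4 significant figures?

23.54

P is at the origin; PS runs at 137.2° with length 18.9, so S = (-13.87, 12.84). The perpendicularity gives SK at right angles to PS, so SK runs at 47.20°; with |SK| = 8.8, K = (-7.888, 19.30). ∠SKQ = 121.7° gives KQ at -11.10° from the x-axis; with |KQ| = 17.3, Q = (9.088, 15.97). KQ is perpendicular to QB, so QB runs at -101.1°; with |QB| = 8.1, B = (7.529, 8.019). ∠QBD = 46.8° gives BD at 125.7° from the x-axis; with |BD| = 18.8, D = (-3.442, 23.29). Then |PD| = |D − P| = 23.54.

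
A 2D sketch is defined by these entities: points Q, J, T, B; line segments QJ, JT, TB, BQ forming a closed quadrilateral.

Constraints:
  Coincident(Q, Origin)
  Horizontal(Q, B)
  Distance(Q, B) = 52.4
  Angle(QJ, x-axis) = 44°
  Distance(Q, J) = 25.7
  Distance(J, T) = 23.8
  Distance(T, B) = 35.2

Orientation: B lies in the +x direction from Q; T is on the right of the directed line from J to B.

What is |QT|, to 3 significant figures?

18.7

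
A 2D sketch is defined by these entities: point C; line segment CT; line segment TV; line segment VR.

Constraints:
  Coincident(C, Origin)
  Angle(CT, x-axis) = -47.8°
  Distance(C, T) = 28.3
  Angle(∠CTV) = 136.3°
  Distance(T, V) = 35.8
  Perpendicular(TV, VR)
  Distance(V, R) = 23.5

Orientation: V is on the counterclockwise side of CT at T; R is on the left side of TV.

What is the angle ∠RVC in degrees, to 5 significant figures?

70.836°

C is at the origin; CT runs at -47.8° with length 28.3, so T = 28.3·(cos -47.8°, sin -47.8°) = (19.010, -20.965). ∠CTV = 136.3°, so TV runs at -47.8° + (180° − 136.3°) = -4.1000° from the x-axis; with |TV| = 35.8, V = T + 35.8·(cos -4.1000°, sin -4.1000°) = (54.718, -23.524). TV ⟂ VR; with |VR| = 23.5 on the left of TV, R = V + 23.5·(0.071497, 0.99744) = (56.398, -0.084520). Then cos ∠RVC = VR·VC / (|VR||VC|), giving 70.836°.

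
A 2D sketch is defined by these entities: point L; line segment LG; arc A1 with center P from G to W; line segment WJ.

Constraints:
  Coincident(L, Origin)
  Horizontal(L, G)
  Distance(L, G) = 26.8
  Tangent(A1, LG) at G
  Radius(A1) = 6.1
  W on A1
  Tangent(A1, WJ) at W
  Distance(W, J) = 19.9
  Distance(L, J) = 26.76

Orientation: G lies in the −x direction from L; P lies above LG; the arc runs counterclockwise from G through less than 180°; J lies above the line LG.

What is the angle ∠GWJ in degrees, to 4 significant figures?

145.1°

Checks: |PW| = 6.100 ✓; ∠(PW, WJ) = 90.00° ✓; |WJ| = 19.90 ✓; |LJ| = 26.76 ✓.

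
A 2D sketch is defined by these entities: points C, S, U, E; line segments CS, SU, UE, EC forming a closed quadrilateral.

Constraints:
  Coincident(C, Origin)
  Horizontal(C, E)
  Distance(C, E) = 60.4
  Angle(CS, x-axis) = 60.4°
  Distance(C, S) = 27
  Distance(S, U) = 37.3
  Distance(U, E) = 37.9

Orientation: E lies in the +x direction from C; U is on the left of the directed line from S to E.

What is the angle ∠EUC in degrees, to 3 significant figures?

71.8°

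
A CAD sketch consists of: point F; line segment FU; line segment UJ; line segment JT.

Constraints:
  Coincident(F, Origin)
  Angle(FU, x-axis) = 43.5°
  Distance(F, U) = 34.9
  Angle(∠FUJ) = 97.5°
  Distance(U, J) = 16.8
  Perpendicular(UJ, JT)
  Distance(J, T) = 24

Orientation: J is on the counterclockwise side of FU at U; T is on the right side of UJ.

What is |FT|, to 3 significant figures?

62.4

F is at the origin; FU runs at 43.5° with length 34.9, so U = 34.9·(cos 43.5°, sin 43.5°) = (25.3, 24.0). ∠FUJ = 97.5°, so UJ runs at 43.5° + (180° − 97.5°) = 126° from the x-axis; with |UJ| = 16.8, J = U + 16.8·(cos 126°, sin 126°) = (15.4, 37.6). UJ ⟂ JT; with |JT| = 24.0 on the right of UJ, T = J + 24.0·(0.809, 0.588) = (34.9, 51.7). Then |FT| = |T − F| = 62.4.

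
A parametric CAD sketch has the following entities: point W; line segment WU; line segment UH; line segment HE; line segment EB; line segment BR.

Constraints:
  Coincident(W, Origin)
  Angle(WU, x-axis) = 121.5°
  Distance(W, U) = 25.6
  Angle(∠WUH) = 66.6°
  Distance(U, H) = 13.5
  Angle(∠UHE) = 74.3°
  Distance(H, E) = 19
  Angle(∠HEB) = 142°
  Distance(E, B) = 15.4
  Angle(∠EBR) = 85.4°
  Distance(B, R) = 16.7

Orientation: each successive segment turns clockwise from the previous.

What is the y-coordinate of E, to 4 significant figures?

4.897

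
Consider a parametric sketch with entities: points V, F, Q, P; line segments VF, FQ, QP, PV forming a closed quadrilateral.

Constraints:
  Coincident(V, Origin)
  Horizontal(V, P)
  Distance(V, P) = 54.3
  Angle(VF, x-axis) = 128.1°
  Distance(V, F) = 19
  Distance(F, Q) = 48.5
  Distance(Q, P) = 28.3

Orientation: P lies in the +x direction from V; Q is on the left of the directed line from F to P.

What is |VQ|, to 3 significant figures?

42.3

Checks: |FQ| = 48.50 ✓; |QP| = 28.30 ✓.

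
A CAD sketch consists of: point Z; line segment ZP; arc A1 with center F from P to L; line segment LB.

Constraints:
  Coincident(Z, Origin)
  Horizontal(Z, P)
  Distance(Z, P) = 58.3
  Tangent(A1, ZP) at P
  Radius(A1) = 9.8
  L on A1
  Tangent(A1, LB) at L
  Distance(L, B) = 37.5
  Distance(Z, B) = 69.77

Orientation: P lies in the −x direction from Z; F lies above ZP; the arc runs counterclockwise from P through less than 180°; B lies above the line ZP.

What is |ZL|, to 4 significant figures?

49.62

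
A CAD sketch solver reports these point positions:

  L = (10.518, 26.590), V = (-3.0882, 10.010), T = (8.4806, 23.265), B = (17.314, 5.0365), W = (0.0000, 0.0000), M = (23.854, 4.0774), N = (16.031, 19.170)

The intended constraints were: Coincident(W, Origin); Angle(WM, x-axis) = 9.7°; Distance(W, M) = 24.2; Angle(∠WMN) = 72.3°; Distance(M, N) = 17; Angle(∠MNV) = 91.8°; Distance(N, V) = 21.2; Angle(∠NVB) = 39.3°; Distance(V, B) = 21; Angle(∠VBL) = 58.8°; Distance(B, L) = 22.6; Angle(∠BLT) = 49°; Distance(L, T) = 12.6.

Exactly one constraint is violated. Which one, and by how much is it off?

Distance(L, T) = 12.6 — off by 8.70.

W = (0.00, 0.00) ✓; WM at 9.700° ✓; |WM| = 24.20 ✓; ∠WMN = 72.30° ✓; |MN| = 17.00 ✓; ∠MNV = 91.80° ✓; |NV| = 21.20 ✓; ∠NVB = 39.30° ✓; |VB| = 21.00 ✓; ∠VBL = 58.80° ✓; |BL| = 22.60 ✓; ∠BLT = 49.00° ✓; |LT| = 3.900 ✗.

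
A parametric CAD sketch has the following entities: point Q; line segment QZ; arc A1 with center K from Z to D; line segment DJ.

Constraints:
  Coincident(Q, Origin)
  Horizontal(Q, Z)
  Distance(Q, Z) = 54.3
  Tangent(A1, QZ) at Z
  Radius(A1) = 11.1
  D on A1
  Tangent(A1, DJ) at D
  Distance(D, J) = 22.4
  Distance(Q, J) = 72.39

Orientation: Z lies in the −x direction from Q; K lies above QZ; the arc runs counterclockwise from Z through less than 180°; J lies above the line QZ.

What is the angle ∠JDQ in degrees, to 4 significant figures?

161.1°

Checks: |QZ| = 54.30 ✓; |KD| = 11.10 ✓; ∠(KD, DJ) = 90.00° ✓; |DJ| = 22.40 ✓; |QJ| = 72.39 ✓.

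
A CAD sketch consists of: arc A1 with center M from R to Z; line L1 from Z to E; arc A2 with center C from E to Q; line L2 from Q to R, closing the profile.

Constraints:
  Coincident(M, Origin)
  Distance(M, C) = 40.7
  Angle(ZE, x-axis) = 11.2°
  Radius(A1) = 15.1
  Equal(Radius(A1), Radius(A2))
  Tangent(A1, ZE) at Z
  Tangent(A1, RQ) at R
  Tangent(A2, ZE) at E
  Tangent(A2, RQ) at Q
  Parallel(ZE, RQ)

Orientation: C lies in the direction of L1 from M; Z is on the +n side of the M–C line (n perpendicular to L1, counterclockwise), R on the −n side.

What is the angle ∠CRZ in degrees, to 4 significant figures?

69.64°

M is at the origin and C lies 40.7 along u from M, so C = 40.7·u = (39.92, 7.905). Tangency of A1 to both parallel lines with radius 15.1 puts Z and R at M ± 15.1·n: Z = (-2.933, 14.81), R = (2.933, -14.81). Then cos ∠CRZ = RC·RZ / (|RC||RZ|), giving 69.64°.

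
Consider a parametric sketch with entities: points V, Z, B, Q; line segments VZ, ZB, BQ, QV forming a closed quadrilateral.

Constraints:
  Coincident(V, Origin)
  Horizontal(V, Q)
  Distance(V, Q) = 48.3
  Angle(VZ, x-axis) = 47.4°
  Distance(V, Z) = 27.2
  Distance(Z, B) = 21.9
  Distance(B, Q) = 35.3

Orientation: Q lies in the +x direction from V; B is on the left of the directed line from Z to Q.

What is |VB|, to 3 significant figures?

48.9

Checks: |ZB| = 21.90 ✓; |BQ| = 35.30 ✓.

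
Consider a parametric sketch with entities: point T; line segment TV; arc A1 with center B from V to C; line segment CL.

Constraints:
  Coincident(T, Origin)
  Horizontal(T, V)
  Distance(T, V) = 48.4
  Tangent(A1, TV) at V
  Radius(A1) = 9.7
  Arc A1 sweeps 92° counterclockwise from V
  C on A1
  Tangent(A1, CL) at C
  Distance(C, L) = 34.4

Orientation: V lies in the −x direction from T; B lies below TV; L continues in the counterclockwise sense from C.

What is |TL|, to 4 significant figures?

72.18

T is at the origin; T and V share the same y with |TV| = 48.4 and V on the −x side, so V = (-48.40, 0.000). Since A1 is tangent to TV there, BV ⟂ TV, so B = V + (0, -9.7) = (-48.40, -9.700). On A1, V sits at bearing 90° from B; a 92° counterclockwise sweep puts C at bearing 182°, so C = B + 9.7·(cos 182°, sin 182°) = (-58.09, -10.04). Tangency of A1 to CL means the radius BC is perpendicular to CL, so CL runs along (−sin 182°, cos 182°); with |CL| = 34.4, L = (-56.89, -44.42). Then |TL| = |L − T| = 72.18.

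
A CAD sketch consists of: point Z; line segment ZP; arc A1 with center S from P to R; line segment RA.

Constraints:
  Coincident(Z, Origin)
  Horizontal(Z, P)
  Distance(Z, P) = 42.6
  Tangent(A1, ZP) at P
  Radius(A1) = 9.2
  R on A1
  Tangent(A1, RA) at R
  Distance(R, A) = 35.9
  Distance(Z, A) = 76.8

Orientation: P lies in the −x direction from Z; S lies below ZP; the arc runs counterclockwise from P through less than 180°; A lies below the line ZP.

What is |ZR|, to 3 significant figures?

51.0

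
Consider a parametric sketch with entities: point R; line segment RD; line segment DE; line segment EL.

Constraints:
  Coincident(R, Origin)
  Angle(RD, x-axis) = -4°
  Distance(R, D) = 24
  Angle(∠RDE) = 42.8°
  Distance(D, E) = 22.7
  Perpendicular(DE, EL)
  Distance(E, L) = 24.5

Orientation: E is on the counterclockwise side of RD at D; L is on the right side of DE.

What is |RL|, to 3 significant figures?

41.1

R is at the origin; RD runs at -4.0° with length 24.0, so D = 24.0·(cos -4.0°, sin -4.0°) = (23.9, -1.67). ∠RDE = 42.8°, so DE runs at -4.0° + (180° − 42.8°) = 133° from the x-axis; with |DE| = 22.7, E = D + 22.7·(cos 133°, sin 133°) = (8.40, 14.9). The perpendicularity gives EL at right angles to DE; with |EL| = 24.5 on the right of DE, L = E + 24.5·(0.729, 0.685) = (26.3, 31.6). Then |RL| = |L − R| = 41.1.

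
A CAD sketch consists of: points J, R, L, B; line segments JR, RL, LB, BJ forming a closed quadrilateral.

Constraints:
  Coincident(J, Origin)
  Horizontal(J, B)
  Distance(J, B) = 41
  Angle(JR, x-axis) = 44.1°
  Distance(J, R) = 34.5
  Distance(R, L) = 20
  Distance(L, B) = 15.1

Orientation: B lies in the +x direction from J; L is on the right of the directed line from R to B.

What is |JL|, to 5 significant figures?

26.774

Checks: |RL| = 20.00 ✓; |LB| = 15.10 ✓.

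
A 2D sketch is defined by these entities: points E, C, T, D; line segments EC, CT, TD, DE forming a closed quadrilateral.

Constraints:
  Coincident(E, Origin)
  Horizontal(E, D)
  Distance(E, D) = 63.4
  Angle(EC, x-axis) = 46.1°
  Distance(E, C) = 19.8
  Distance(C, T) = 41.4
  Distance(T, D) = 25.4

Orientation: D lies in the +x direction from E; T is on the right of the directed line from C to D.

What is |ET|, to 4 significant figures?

45.51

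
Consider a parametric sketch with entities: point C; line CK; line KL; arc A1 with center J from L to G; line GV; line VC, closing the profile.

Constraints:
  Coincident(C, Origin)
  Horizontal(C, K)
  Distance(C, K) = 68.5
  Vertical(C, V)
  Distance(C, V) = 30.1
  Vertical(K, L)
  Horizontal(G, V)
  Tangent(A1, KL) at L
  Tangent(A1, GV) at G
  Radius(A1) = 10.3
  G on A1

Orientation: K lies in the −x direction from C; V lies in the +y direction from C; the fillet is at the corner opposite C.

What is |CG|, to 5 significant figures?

65.523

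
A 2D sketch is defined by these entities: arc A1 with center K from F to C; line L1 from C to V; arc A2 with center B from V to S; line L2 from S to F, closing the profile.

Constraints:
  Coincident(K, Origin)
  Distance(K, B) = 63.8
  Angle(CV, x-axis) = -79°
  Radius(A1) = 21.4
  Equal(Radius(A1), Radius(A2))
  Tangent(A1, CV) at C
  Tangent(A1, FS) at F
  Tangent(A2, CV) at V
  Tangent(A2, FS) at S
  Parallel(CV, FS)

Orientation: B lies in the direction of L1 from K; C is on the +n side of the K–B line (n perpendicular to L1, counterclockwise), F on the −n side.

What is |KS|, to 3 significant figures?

67.3

The slot axis is L1's direction at -79.0°, so u = (cos -79.0°, sin -79.0°) = (0.191, -0.982) and n = (−sin -79.0°, cos -79.0°) = (0.982, 0.191). K is at the origin and B lies 63.8 along u from K, so B = 63.8·u = (12.2, -62.6). Tangency of A1 to both parallel lines with radius 21.4 puts C and F at K ± 21.4·n: C = (21.0, 4.08), F = (-21.0, -4.08). Equal radii place V and S the same way about B: V = B + 21.4·n = (33.2, -58.5), S = B − 21.4·n = (-8.83, -66.7). Then |KS| = |S − K| = 67.3.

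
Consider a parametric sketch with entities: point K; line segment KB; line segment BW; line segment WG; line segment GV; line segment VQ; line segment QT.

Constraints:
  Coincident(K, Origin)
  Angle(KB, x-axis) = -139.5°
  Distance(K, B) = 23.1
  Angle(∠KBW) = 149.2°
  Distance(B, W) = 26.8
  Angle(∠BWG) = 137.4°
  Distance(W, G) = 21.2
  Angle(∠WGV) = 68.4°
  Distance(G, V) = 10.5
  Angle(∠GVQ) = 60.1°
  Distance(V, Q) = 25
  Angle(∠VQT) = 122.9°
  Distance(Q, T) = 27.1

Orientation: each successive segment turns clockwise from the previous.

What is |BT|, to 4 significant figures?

61.52

∠GVQ = 60.1° gives VQ at -84.40° from the x-axis; with |VQ| = 25.0, Q = (-50.79, -26.79). ∠VQT = 122.9° gives QT at -141.5° from the x-axis; with |QT| = 27.1, T = (-72.00, -43.66). Then |BT| = |T − B| = 61.52.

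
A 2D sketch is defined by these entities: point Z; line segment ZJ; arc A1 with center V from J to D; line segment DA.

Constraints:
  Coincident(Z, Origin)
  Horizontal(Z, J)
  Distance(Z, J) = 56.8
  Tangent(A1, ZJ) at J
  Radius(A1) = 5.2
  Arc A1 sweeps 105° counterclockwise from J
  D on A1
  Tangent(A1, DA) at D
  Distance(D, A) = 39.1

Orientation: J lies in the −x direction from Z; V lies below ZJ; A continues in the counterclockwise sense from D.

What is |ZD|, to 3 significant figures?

62.2

Tangency of A1 to ZJ means the radius VJ is perpendicular to ZJ, so V = J + (0, -5.2) = (-56.8, -5.20). On A1, J sits at bearing 90° from V; a 105° counterclockwise sweep puts D at bearing 195°, so D = V + 5.2·(cos 195°, sin 195°) = (-61.8, -6.55). Then |ZD| = |D − Z| = 62.2.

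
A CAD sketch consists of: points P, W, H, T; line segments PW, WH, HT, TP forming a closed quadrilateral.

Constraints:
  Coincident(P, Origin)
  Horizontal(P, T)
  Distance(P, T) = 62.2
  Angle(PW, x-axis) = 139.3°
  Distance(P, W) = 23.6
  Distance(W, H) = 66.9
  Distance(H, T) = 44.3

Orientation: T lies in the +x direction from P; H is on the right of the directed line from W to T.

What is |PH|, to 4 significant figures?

43.35

P is at the origin; PT is horizontal with |PT| = 62.2 and T in +x, so T = (62.2, 0). PW runs at 139.3° with |PW| = 23.6, so W = (-17.89, 15.39). H is determined by |WH| = 66.9 and |HT| = 44.3 together: it lies at the intersection of circle(W, 66.9) and circle(T, 44.3). With |WT| = 81.56, the foot of the radical line on WT is 56.19 from W and the perpendicular offset is √(66.9² − 56.19²) = 36.32. Taking the right-of-WT solution: H = (30.43, -30.88).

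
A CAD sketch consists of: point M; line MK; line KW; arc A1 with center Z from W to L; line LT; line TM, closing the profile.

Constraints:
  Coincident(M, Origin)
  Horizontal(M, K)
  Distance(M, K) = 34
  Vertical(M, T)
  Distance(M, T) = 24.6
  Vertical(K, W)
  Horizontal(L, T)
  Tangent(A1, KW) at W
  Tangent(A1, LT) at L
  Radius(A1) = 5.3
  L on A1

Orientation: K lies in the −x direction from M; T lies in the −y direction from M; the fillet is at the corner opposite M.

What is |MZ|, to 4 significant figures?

34.59

M is at the origin; MK is horizontal with |MK| = 34.0 and K on the −x side, so K = (-34.00, 0.000). M and T share the same x with |MT| = 24.6 and T on the −y side, so T = (0.000, -24.60). The virtual corner opposite M is at (-34.00, -24.60). Tangency of A1 to KW means the radius ZW is perpendicular to KW and the tangent condition forces ZL to be normal to LT, with radius 5.3, so the center Z sits 5.3 in from both sides at Z = (-28.70, -19.30). Then |MZ| = |Z − M| = 34.59.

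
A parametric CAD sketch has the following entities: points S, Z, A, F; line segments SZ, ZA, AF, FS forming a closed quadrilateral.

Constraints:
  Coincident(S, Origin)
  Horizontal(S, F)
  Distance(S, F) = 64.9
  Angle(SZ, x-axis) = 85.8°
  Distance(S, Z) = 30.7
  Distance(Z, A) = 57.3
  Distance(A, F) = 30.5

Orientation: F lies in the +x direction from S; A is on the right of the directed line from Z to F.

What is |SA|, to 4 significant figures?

40.50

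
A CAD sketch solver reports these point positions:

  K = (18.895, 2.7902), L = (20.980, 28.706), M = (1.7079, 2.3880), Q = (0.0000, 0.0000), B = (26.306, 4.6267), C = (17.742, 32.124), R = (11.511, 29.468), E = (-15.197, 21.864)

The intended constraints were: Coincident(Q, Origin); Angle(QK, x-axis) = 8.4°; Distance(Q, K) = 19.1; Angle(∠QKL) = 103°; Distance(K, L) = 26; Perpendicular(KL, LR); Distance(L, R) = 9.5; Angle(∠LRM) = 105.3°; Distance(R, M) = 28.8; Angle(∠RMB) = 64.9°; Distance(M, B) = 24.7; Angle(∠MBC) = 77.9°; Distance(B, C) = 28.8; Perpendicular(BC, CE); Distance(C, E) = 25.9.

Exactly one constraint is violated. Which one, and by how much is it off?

Distance(C, E) = 25.9 — off by 8.60.

Q = (0.00, 0.00) ✓; QK at 8.400° ✓; |QK| = 19.10 ✓; ∠QKL = 103.0° ✓; |KL| = 26.00 ✓; ∠(KL, LR) = 90.00° ✓; |LR| = 9.500 ✓; ∠LRM = 105.3° ✓; |RM| = 28.80 ✓; ∠RMB = 64.90° ✓; |MB| = 24.70 ✓; ∠MBC = 77.90° ✓; |BC| = 28.80 ✓; ∠(BC, CE) = 90.00° ✓; |CE| = 34.50 ✗.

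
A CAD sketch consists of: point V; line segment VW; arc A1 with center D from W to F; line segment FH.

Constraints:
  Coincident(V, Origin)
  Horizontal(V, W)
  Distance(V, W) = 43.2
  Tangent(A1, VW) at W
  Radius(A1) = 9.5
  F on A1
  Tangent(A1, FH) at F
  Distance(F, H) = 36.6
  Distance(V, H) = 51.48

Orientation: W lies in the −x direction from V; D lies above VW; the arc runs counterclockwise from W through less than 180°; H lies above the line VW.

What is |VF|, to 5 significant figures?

34.738

Checks: V.y = 0.00, W.y = 0.00 ✓; |DF| = 9.500 ✓; ∠(DF, FH) = 90.00° ✓; |FH| = 36.60 ✓; |VH| = 51.48 ✓.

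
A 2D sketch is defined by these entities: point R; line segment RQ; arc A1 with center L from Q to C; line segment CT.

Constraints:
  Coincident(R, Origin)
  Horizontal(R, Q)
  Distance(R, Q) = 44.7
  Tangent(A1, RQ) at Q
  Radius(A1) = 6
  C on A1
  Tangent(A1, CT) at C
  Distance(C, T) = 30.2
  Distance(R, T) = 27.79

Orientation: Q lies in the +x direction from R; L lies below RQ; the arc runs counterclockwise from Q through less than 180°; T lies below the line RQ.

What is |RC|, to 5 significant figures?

40.800

R is at the origin; RQ is horizontal with |RQ| = 44.7 and Q on the +x side, so Q = (44.700, 0.0000). The tangent condition forces LQ to be normal to RQ, so L = Q + (0, -6) = (44.700, -6.0000). Since LC ⟂ CT (tangency), |LT| = √(6.0² + 30.2²) = 30.790 regardless of where C sits on A1. So T lies on both circle(R, 27.79) and circle(L, 30.790); the below-RQ intersection is T = (17.938, -21.226). C is the foot of the tangent from T: C = (40.774, -1.4630).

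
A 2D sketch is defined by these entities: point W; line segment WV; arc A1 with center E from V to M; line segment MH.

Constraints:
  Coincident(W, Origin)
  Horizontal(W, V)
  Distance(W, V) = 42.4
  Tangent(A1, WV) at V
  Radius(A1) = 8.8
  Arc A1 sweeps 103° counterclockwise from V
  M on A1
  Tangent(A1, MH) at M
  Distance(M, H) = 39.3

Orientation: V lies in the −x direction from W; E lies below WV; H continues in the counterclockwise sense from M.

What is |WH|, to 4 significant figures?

64.68

On A1, V sits at bearing 90° from E; a 103° counterclockwise sweep puts M at bearing 193°, so M = E + 8.8·(cos 193°, sin 193°) = (-50.97, -10.78). A1 meets MH tangentially, so EM is at right angles to MH, so MH runs along (−sin 193°, cos 193°); with |MH| = 39.3, H = (-42.13, -49.07). Then |WH| = |H − W| = 64.68.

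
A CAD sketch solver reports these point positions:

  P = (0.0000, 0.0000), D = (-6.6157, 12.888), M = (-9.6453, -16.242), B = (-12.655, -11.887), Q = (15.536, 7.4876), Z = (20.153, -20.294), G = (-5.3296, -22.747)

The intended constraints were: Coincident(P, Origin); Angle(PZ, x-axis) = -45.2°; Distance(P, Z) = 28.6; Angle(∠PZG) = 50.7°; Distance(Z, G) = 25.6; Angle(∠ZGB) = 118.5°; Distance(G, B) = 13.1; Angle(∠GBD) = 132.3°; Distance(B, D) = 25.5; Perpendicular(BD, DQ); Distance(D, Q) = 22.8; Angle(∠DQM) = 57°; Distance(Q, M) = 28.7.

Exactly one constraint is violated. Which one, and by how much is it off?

Distance(Q, M) = 28.7 — off by 5.90.

P = (0.00, 0.00) ✓; PZ at -45.20° ✓; |PZ| = 28.60 ✓; ∠PZG = 50.70° ✓; |ZG| = 25.60 ✓; ∠ZGB = 118.5° ✓; |GB| = 13.10 ✓; ∠GBD = 132.3° ✓; |BD| = 25.50 ✓; ∠(BD, DQ) = 90.00° ✓; |DQ| = 22.80 ✓; ∠DQM = 57.00° ✓; |QM| = 34.60 ✗.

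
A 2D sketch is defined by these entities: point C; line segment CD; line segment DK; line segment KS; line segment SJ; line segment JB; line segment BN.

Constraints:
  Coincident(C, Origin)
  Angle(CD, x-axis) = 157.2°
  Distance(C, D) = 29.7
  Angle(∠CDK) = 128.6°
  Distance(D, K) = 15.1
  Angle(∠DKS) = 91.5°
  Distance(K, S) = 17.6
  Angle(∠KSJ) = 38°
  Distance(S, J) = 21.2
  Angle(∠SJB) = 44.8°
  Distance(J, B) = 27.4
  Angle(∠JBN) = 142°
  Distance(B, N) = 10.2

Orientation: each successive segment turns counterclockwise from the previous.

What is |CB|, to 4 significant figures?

51.60

∠KSJ = 38.0° gives SJ at 79.10° from the x-axis; with |SJ| = 21.2, J = (-28.61, 9.431). ∠SJB = 44.8° gives JB at -145.7° from the x-axis; with |JB| = 27.4, B = (-51.25, -6.010). Then |CB| = |B − C| = 51.60.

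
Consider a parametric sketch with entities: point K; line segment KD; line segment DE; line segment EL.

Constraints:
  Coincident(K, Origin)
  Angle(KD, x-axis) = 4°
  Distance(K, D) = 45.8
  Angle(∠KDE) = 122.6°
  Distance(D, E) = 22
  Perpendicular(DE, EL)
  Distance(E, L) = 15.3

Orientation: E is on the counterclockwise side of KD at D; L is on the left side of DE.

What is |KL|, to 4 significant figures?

52.16

∠KDE = 122.6°, so DE runs at 4.0° + (180° − 122.6°) = 61.40° from the x-axis; with |DE| = 22.0, E = D + 22.0·(cos 61.40°, sin 61.40°) = (56.22, 22.51). The perpendicularity gives EL at right angles to DE; with |EL| = 15.3 on the left of DE, L = E + 15.3·(-0.8780, 0.4787) = (42.79, 29.83). Then |KL| = |L − K| = 52.16.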